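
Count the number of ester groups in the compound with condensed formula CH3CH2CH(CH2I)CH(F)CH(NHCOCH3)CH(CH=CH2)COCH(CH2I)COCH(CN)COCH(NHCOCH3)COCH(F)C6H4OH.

0

Working along the chain:
  CH(CH2I): pendant –CH2X: halogen on sp³ carbon → alkyl halide.
  CH(F): halogen on an sp³ carbon → alkyl halide.
  CH(NHCOCH3): pendant –NHC(=O)CH3: N bonded to a carbonyl → amide (not amine).
  CH(CH=CH2): pendant –CH=CH2: C=C double bond → alkene.
  CO: –C(=O)– with carbon on both sides → ketone.
  CH(CH2I): pendant –CH2X: halogen on sp³ carbon → alkyl halide.
  CO: –C(=O)– with carbon on both sides → ketone.
  CH(CN): pendant –C≡N: nitrile.
  CO: –C(=O)– with carbon on both sides → ketone.
  CH(NHCOCH3): pendant –NHC(=O)CH3: N bonded to a carbonyl → amide (not amine).
  CO: –C(=O)– with carbon on both sides → ketone.
  CH(F): halogen on an sp³ carbon → alkyl halide.
  C6H4OH: –OH attached directly to an aromatic ring → phenol (not alcohol); the ring itself is an arene.
No segment is a ester: CO is ketone, not ester; CO is ketone, not ester; CO is ketone, not ester. → 0.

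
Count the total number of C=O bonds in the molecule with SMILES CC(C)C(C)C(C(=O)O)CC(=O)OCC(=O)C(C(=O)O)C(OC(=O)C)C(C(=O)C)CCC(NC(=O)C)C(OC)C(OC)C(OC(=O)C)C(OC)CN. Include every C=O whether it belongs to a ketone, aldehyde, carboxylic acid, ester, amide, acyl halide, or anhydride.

CH(COOH): carboxylic acid, 1 C=O (running total 1).
CH2COOCH2: ester, 1 C=O (running total 2).
CO: ketone, 1 C=O (running total 3).
CH(COOH): carboxylic acid, 1 C=O (running total 4).
CH(OCOCH3): ester, 1 C=O (running total 5).
CH(COCH3): ketone, 1 C=O (running total 6).
CH(NHCOCH3): amide, 1 C=O (running total 7).
CH(OCOCH3): ester, 1 C=O (running total 8).

8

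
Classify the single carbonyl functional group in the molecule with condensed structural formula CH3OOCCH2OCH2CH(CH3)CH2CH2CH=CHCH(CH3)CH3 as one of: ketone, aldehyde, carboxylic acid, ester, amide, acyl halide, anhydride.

ester

The carbonyl is in the CH3OOC segment: CH3O–C(=O)–: carbonyl C bonded to C and to –OCH3 → ester (not ketone + ether).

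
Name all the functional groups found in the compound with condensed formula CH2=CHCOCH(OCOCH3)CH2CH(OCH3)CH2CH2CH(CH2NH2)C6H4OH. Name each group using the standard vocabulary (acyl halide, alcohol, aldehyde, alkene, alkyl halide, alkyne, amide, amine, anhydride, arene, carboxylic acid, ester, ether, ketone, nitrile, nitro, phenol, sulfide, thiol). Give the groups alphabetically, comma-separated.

alkene, amine, arene, ester, ether, ketone, phenol

C=C double bond → alkene.
–C(=O)– with carbon on both sides → ketone.
pendant –OC(=O)CH3: an acyloxy group → ester.
pendant –OCH3: C–O–C with sp³ C, no adjacent C=O → ether.
pendant –CH2NH2: N on sp³ C, no adjacent C=O → amine.
–OH attached directly to an aromatic ring → phenol (not alcohol); the ring itself is an arene.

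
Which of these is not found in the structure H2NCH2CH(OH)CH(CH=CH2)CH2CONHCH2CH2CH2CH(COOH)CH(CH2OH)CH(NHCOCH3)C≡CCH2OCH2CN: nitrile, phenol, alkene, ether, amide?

amide: present (CH2CONHCH2 — –C(=O)–N– linkage → amide (the N is not an amine)).
alkene: present (CH(CH=CH2) — pendant –CH=CH2: C=C double bond → alkene).
nitrile: present (CN — –C≡N: carbon triple-bonded to nitrogen → nitrile).
ether: present (CH2OCH2 — C–O–C with sp³ carbons on both sides and no adjacent C=O → ether).
phenol: absent. In each of CH(OH) and CH(CH2OH), the –OH is on an sp³ carbon, not on an aromatic ring, so it is an alcohol.

phenol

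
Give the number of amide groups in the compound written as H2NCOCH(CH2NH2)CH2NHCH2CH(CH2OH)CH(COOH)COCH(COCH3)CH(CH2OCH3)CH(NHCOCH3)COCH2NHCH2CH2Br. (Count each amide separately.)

2

–C(=O)NH2: carbonyl C bonded to C and to N → amide (the N is not a separate amine).
pendant –CH2NH2: N on sp³ C, no adjacent C=O → amine.
C–N–C with sp³ carbons and no adjacent C=O → amine (secondary).
pendant –CH2OH on an sp³ backbone C → alcohol.
pendant –COOH: carbonyl C bonded to C and –OH → carboxylic acid.
–C(=O)– with carbon on both sides → ketone.
pendant –COCH3: carbonyl C bonded to two carbons → ketone.
pendant –CH2OCH3: C–O–C linkage → ether.
pendant –NHC(=O)CH3: N bonded to a carbonyl → amide (not amine).
–C(=O)– with carbon on both sides → ketone.
C–N–C with sp³ carbons and no adjacent C=O → amine (secondary).
halogen on an sp³ carbon → alkyl halide.
Amide appears at: H2NCO, CH(NHCOCH3) → 2.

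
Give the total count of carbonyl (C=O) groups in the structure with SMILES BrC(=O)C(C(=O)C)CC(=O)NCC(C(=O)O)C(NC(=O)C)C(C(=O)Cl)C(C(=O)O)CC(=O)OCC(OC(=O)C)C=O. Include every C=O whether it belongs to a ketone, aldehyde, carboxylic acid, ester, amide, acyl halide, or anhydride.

BrCO: acyl halide, 1 C=O (running total 1).
CH(COCH3): ketone, 1 C=O (running total 2).
CH2CONHCH2: amide, 1 C=O (running total 3).
CH(COOH): carboxylic acid, 1 C=O (running total 4).
CH(NHCOCH3): amide, 1 C=O (running total 5).
CH(COCl): acyl halide, 1 C=O (running total 6).
CH(COOH): carboxylic acid, 1 C=O (running total 7).
CH2COOCH2: ester, 1 C=O (running total 8).
CH(OCOCH3): ester, 1 C=O (running total 9).
CHO: aldehyde, 1 C=O (running total 10).

10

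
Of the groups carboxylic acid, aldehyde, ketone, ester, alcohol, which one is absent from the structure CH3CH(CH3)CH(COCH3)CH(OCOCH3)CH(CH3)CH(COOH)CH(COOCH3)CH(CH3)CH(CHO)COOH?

aldehyde: present (CH(CHO) — pendant –CHO: carbonyl C bonded to C and H → aldehyde).
ketone: present (CH(COCH3) — pendant –COCH3: carbonyl C bonded to two carbons → ketone).
ester: present (CH(OCOCH3) — pendant –OC(=O)CH3: an acyloxy group → ester).
carboxylic acid: present (CH(COOH) — pendant –COOH: carbonyl C bonded to C and –OH → carboxylic acid).
alcohol: absent. In each of CH(COOH) and COOH, the –OH sits on a carbonyl carbon, making it part of a carboxylic acid, not an alcohol.

alcohol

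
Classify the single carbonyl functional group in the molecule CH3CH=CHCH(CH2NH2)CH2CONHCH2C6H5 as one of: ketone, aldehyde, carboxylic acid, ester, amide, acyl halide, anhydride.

The carbonyl is in the CH2CONHCH2 segment: –C(=O)–N– linkage → amide (the N is not an amine).

amide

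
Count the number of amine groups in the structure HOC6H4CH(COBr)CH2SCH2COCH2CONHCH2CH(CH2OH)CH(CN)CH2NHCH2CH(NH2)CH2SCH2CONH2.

2

Taking each segment in turn:
  HOC6H4: –OH attached directly to an aromatic ring → phenol (not alcohol); the ring itself is an arene.
  CH(COBr): pendant –C(=O)X: carbonyl C bonded to C and halogen → acyl halide.
  CH2SCH2: C–S–C linkage → sulfide (thioether).
  CO: –C(=O)– with carbon on both sides → ketone.
  CH2CONHCH2: –C(=O)–N– linkage → amide (the N is not an amine).
  CH(CH2OH): pendant –CH2OH on an sp³ backbone C → alcohol.
  CH(CN): pendant –C≡N: nitrile.
  CH2NHCH2: C–N–C with sp³ carbons and no adjacent C=O → amine (secondary).
  CH(NH2): –NH2 on an sp³ carbon with no adjacent C=O → amine.
  CH2SCH2: C–S–C linkage → sulfide (thioether).
  CONH2: –C(=O)NH2: carbonyl C bonded to C and to N → amide (the N is not a separate amine).
Amine appears at: CH2NHCH2, CH(NH2) → 2.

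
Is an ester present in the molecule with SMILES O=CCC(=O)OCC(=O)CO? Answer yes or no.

yes

Working along the chain:
  OHC: terminal –CHO: carbonyl C bonded to H and C → aldehyde.
  CH2COOCH2: –C(=O)–O–C with C on the carbonyl side → ester.
  CO: –C(=O)– with carbon on both sides → ketone.
  CH2OH: –OH on an sp³ carbon → alcohol.
The CH2COOCH2 segment supplies the ester: –C(=O)–O–C with C on the carbonyl side → ester.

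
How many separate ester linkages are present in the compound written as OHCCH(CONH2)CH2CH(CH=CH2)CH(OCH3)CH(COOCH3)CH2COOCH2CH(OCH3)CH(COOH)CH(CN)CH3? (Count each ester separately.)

terminal –CHO: carbonyl C bonded to H and C → aldehyde.
pendant –CONH2: carbonyl C bonded to C and N → amide.
pendant –CH=CH2: C=C double bond → alkene.
pendant –OCH3: C–O–C with sp³ C, no adjacent C=O → ether.
pendant –COOCH3: carbonyl C bonded to C and –OCH3 → ester.
–C(=O)–O–C with C on the carbonyl side → ester.
pendant –OCH3: C–O–C with sp³ C, no adjacent C=O → ether.
pendant –COOH: carbonyl C bonded to C and –OH → carboxylic acid.
pendant –C≡N: nitrile.
Ester appears at: CH(COOCH3), CH2COOCH2 → 2.

2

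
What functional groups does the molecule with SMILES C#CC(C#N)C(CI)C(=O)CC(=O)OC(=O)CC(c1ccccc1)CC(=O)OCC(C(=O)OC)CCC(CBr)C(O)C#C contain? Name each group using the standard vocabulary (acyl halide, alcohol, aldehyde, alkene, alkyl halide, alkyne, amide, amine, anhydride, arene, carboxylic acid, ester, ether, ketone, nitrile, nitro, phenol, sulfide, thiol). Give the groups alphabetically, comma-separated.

alcohol, alkyl halide, alkyne, anhydride, arene, ester, ketone, nitrile

Taking each segment in turn:
  HC≡C: C≡C triple bond → alkyne.
  CH(CN): pendant –C≡N: nitrile.
  CH(CH2I): pendant –CH2X: halogen on sp³ carbon → alkyl halide.
  CO: –C(=O)– with carbon on both sides → ketone.
  CH2CO-O-COCH2: two acyl groups sharing one oxygen, –C(=O)–O–C(=O)– → anhydride.
  CH(C6H5): pendant –C6H5: benzene ring → arene.
  CH2COOCH2: –C(=O)–O–C with C on the carbonyl side → ester.
  CH(COOCH3): pendant –COOCH3: carbonyl C bonded to C and –OCH3 → ester.
  CH(CH2Br): pendant –CH2X: halogen on sp³ carbon → alkyl halide.
  CH(OH): –OH on an sp³ carbon → alcohol (secondary).
  C≡CH: C≡C triple bond → alkyne.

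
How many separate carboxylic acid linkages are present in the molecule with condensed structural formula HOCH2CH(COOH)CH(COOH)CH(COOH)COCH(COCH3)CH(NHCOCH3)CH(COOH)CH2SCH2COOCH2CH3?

4

HO– on an sp³ carbon → alcohol.
pendant –COOH: carbonyl C bonded to C and –OH → carboxylic acid.
pendant –COOH: carbonyl C bonded to C and –OH → carboxylic acid.
pendant –COOH: carbonyl C bonded to C and –OH → carboxylic acid.
–C(=O)– with carbon on both sides → ketone.
pendant –COCH3: carbonyl C bonded to two carbons → ketone.
pendant –NHC(=O)CH3: N bonded to a carbonyl → amide (not amine).
pendant –COOH: carbonyl C bonded to C and –OH → carboxylic acid.
C–S–C linkage → sulfide (thioether).
–C(=O)OCH2CH3: carbonyl C bonded to C and to –OEt → ester.
Carboxylic acid appears at: CH(COOH), CH(COOH), CH(COOH), CH(COOH) → 4.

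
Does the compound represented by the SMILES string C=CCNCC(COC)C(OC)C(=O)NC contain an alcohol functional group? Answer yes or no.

no

C=C double bond → alkene.
C–N–C with sp³ carbons and no adjacent C=O → amine (secondary).
pendant –CH2OCH3: C–O–C linkage → ether.
pendant –OCH3: C–O–C with sp³ C, no adjacent C=O → ether.
–C(=O)NHCH3: carbonyl C bonded to C and to N → amide (the N is not an amine).
The groups actually present are: alkene, amide, amine, ether.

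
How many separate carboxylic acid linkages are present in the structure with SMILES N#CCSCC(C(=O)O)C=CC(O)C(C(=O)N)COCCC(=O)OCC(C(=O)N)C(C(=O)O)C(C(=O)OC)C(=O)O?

Working along the chain:
  N≡C: N≡C–: carbon triple-bonded to nitrogen → nitrile.
  CH2SCH2: C–S–C linkage → sulfide (thioether).
  CH(COOH): pendant –COOH: carbonyl C bonded to C and –OH → carboxylic acid.
  CH=CH: C=C double bond → alkene.
  CH(OH): –OH on an sp³ carbon → alcohol (secondary).
  CH(CONH2): pendant –CONH2: carbonyl C bonded to C and N → amide.
  CH2OCH2: C–O–C with sp³ carbons on both sides and no adjacent C=O → ether.
  CH2COOCH2: –C(=O)–O–C with C on the carbonyl side → ester.
  CH(CONH2): pendant –CONH2: carbonyl C bonded to C and N → amide.
  CH(COOH): pendant –COOH: carbonyl C bonded to C and –OH → carboxylic acid.
  CH(COOCH3): pendant –COOCH3: carbonyl C bonded to C and –OCH3 → ester.
  COOH: –COOH: carbonyl C bonded to –OH and C → carboxylic acid (the –OH is not a separate alcohol).
Carboxylic acid appears at: CH(COOH), CH(COOH), COOH → 3.

3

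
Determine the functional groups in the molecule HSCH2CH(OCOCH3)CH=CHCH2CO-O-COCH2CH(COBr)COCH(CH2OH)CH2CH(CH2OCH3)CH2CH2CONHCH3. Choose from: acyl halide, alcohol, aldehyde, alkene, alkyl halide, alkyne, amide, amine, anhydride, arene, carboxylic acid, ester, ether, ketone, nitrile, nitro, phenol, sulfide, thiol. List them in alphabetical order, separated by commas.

acyl halide, alcohol, alkene, amide, anhydride, ester, ether, ketone, thiol

Working along the chain:
  HSCH2: –SH on an sp³ carbon → thiol.
  CH(OCOCH3): pendant –OC(=O)CH3: an acyloxy group → ester.
  CH=CH: C=C double bond → alkene.
  CH2CO-O-COCH2: two acyl groups sharing one oxygen, –C(=O)–O–C(=O)– → anhydride.
  CH(COBr): pendant –C(=O)X: carbonyl C bonded to C and halogen → acyl halide.
  CO: –C(=O)– with carbon on both sides → ketone.
  CH(CH2OH): pendant –CH2OH on an sp³ backbone C → alcohol.
  CH(CH2OCH3): pendant –CH2OCH3: C–O–C linkage → ether.
  CONHCH3: –C(=O)NHCH3: carbonyl C bonded to C and to N → amide (the N is not an amine).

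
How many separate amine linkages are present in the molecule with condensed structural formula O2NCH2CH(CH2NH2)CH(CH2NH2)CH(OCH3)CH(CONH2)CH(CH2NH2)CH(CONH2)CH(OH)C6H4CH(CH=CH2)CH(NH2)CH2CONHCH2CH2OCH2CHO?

–NO2 on carbon → nitro group.
pendant –CH2NH2: N on sp³ C, no adjacent C=O → amine.
pendant –CH2NH2: N on sp³ C, no adjacent C=O → amine.
pendant –OCH3: C–O–C with sp³ C, no adjacent C=O → ether.
pendant –CONH2: carbonyl C bonded to C and N → amide.
pendant –CH2NH2: N on sp³ C, no adjacent C=O → amine.
pendant –CONH2: carbonyl C bonded to C and N → amide.
–OH on an sp³ carbon → alcohol (secondary).
para-disubstituted benzene ring → arene.
pendant –CH=CH2: C=C double bond → alkene.
–NH2 on an sp³ carbon with no adjacent C=O → amine.
–C(=O)–N– linkage → amide (the N is not an amine).
C–O–C with sp³ carbons on both sides and no adjacent C=O → ether.
terminal –CHO: carbonyl C bonded to H and C → aldehyde.
Amine appears at: CH(CH2NH2), CH(CH2NH2), CH(CH2NH2), CH(NH2) → 4.

4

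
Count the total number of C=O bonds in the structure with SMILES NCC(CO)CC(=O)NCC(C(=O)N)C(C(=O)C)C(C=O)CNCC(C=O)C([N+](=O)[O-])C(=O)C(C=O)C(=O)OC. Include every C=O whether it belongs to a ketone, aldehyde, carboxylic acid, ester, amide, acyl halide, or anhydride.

CH2CONHCH2: amide, 1 C=O (running total 1).
CH(CONH2): amide, 1 C=O (running total 2).
CH(COCH3): ketone, 1 C=O (running total 3).
CH(CHO): aldehyde, 1 C=O (running total 4).
CH(CHO): aldehyde, 1 C=O (running total 5).
CO: ketone, 1 C=O (running total 6).
CH(CHO): aldehyde, 1 C=O (running total 7).
COOCH3: ester, 1 C=O (running total 8).

8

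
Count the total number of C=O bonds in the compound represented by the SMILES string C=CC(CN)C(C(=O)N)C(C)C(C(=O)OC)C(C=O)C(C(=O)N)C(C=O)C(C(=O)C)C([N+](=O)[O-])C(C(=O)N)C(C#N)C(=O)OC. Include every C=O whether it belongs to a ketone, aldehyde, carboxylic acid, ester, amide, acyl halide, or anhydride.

8

CH(CONH2): amide, 1 C=O (running total 1).
CH(COOCH3): ester, 1 C=O (running total 2).
CH(CHO): aldehyde, 1 C=O (running total 3).
CH(CONH2): amide, 1 C=O (running total 4).
CH(CHO): aldehyde, 1 C=O (running total 5).
CH(COCH3): ketone, 1 C=O (running total 6).
CH(CONH2): amide, 1 C=O (running total 7).
COOCH3: ester, 1 C=O (running total 8).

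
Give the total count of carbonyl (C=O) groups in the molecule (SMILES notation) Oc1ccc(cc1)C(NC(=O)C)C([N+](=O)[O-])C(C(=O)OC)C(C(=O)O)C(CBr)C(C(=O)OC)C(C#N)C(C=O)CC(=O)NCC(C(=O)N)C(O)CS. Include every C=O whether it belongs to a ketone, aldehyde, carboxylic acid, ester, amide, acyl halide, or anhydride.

7

CH(NHCOCH3): amide, 1 C=O (running total 1).
CH(COOCH3): ester, 1 C=O (running total 2).
CH(COOH): carboxylic acid, 1 C=O (running total 3).
CH(COOCH3): ester, 1 C=O (running total 4).
CH(CHO): aldehyde, 1 C=O (running total 5).
CH2CONHCH2: amide, 1 C=O (running total 6).
CH(CONH2): amide, 1 C=O (running total 7).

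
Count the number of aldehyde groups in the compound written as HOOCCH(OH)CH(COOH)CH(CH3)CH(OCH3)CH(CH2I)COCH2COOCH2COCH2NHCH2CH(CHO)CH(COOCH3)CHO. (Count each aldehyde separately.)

Working along the chain:
  HOOC: –COOH: carbonyl C bonded to –OH and C → carboxylic acid (the –OH is not a separate alcohol).
  CH(OH): –OH on an sp³ carbon → alcohol (secondary).
  CH(COOH): pendant –COOH: carbonyl C bonded to C and –OH → carboxylic acid.
  CH(OCH3): pendant –OCH3: C–O–C with sp³ C, no adjacent C=O → ether.
  CH(CH2I): pendant –CH2X: halogen on sp³ carbon → alkyl halide.
  CO: –C(=O)– with carbon on both sides → ketone.
  CH2COOCH2: –C(=O)–O–C with C on the carbonyl side → ester.
  CO: –C(=O)– with carbon on both sides → ketone.
  CH2NHCH2: C–N–C with sp³ carbons and no adjacent C=O → amine (secondary).
  CH(CHO): pendant –CHO: carbonyl C bonded to C and H → aldehyde.
  CH(COOCH3): pendant –COOCH3: carbonyl C bonded to C and –OCH3 → ester.
  CHO: terminal –CHO: carbonyl C bonded to H and C → aldehyde.
Aldehyde appears at: CH(CHO), CHO → 2.

2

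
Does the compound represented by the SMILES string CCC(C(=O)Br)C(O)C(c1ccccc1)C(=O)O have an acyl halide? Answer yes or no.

yes

pendant –C(=O)X: carbonyl C bonded to C and halogen → acyl halide.
–OH on an sp³ carbon → alcohol (secondary).
pendant –C6H5: benzene ring → arene.
–COOH: carbonyl C bonded to –OH and C → carboxylic acid (the –OH is not a separate alcohol).
The CH(COBr) segment supplies the acyl halide: pendant –C(=O)X: carbonyl C bonded to C and halogen → acyl halide.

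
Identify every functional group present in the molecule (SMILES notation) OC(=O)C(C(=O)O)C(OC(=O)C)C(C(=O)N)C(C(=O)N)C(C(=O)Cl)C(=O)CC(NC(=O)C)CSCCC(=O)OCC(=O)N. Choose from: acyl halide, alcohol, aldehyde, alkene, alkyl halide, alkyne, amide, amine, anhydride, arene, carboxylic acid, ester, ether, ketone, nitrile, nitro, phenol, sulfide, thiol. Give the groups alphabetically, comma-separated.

–COOH: carbonyl C bonded to –OH and C → carboxylic acid (the –OH is not a separate alcohol).
pendant –COOH: carbonyl C bonded to C and –OH → carboxylic acid.
pendant –OC(=O)CH3: an acyloxy group → ester.
pendant –CONH2: carbonyl C bonded to C and N → amide.
pendant –CONH2: carbonyl C bonded to C and N → amide.
pendant –C(=O)X: carbonyl C bonded to C and halogen → acyl halide.
–C(=O)– with carbon on both sides → ketone.
pendant –NHC(=O)CH3: N bonded to a carbonyl → amide (not amine).
C–S–C linkage → sulfide (thioether).
–C(=O)–O–C with C on the carbonyl side → ester.
–C(=O)NH2: carbonyl C bonded to C and to N → amide (the N is not a separate amine).

acyl halide, amide, carboxylic acid, ester, ketone, sulfide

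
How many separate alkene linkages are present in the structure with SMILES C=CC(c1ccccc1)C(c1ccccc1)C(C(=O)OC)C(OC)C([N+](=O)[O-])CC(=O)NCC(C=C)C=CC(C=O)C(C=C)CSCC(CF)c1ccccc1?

4

C=C double bond → alkene.
pendant –C6H5: benzene ring → arene.
pendant –C6H5: benzene ring → arene.
pendant –COOCH3: carbonyl C bonded to C and –OCH3 → ester.
pendant –OCH3: C–O–C with sp³ C, no adjacent C=O → ether.
–NO2 on an sp³ carbon → nitro (the N=O is not a carbonyl).
–C(=O)–N– linkage → amide (the N is not an amine).
pendant –CH=CH2: C=C double bond → alkene.
C=C double bond → alkene.
pendant –CHO: carbonyl C bonded to C and H → aldehyde.
pendant –CH=CH2: C=C double bond → alkene.
C–S–C linkage → sulfide (thioether).
pendant –CH2X: halogen on sp³ carbon → alkyl halide.
–C6H5 phenyl ring → arene.
Alkene appears at: CH2=CH, CH(CH=CH2), CH=CH, CH(CH=CH2) → 4.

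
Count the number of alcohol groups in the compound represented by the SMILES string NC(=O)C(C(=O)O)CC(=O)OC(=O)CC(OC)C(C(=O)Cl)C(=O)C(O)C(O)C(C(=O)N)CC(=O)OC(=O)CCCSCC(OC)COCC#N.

2

–C(=O)NH2: carbonyl C bonded to C and to N → amide (the N is not a separate amine).
pendant –COOH: carbonyl C bonded to C and –OH → carboxylic acid.
two acyl groups sharing one oxygen, –C(=O)–O–C(=O)– → anhydride.
pendant –OCH3: C–O–C with sp³ C, no adjacent C=O → ether.
pendant –C(=O)X: carbonyl C bonded to C and halogen → acyl halide.
–C(=O)– with carbon on both sides → ketone.
–OH on an sp³ carbon → alcohol (secondary).
–OH on an sp³ carbon → alcohol (secondary).
pendant –CONH2: carbonyl C bonded to C and N → amide.
two acyl groups sharing one oxygen, –C(=O)–O–C(=O)– → anhydride.
C–S–C linkage → sulfide (thioether).
pendant –OCH3: C–O–C with sp³ C, no adjacent C=O → ether.
C–O–C with sp³ carbons on both sides and no adjacent C=O → ether.
–C≡N: carbon triple-bonded to nitrogen → nitrile.
Alcohol appears at: CH(OH), CH(OH) → 2.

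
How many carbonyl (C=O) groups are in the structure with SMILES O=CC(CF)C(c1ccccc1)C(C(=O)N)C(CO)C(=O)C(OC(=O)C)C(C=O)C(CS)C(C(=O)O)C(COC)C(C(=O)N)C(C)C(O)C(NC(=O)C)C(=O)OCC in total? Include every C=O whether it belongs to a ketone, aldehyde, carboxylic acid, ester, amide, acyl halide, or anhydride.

9

OHC: aldehyde, 1 C=O (running total 1).
CH(CONH2): amide, 1 C=O (running total 2).
CO: ketone, 1 C=O (running total 3).
CH(OCOCH3): ester, 1 C=O (running total 4).
CH(CHO): aldehyde, 1 C=O (running total 5).
CH(COOH): carboxylic acid, 1 C=O (running total 6).
CH(CONH2): amide, 1 C=O (running total 7).
CH(NHCOCH3): amide, 1 C=O (running total 8).
COOCH2CH3: ester, 1 C=O (running total 9).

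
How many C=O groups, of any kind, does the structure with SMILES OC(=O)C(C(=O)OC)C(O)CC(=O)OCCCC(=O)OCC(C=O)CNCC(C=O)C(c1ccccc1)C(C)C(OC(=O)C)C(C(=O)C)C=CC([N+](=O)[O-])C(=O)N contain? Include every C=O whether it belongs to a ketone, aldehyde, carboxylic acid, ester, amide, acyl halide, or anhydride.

HOOC: carboxylic acid, 1 C=O (running total 1).
CH(COOCH3): ester, 1 C=O (running total 2).
CH2COOCH2: ester, 1 C=O (running total 3).
CH2COOCH2: ester, 1 C=O (running total 4).
CH(CHO): aldehyde, 1 C=O (running total 5).
CH(CHO): aldehyde, 1 C=O (running total 6).
CH(OCOCH3): ester, 1 C=O (running total 7).
CH(COCH3): ketone, 1 C=O (running total 8).
CONH2: amide, 1 C=O (running total 9).

9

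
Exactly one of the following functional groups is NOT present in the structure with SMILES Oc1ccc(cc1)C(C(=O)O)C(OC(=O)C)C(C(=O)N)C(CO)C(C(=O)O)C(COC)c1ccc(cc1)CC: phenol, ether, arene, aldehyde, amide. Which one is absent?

aldehyde

amide: present (CH(CONH2) — pendant –CONH2: carbonyl C bonded to C and N → amide).
ether: present (CH(CH2OCH3) — pendant –CH2OCH3: C–O–C linkage → ether).
phenol: present (HOC6H4 — –OH attached directly to an aromatic ring → phenol (not alcohol); the ring itself is an arene).
arene: present (HOC6H4 — –OH attached directly to an aromatic ring → phenol (not alcohol); the ring itself is an arene).
aldehyde: absent. In CH(COOH), the carbonyl carbon bears –OH, not –H, so it is a carboxylic acid.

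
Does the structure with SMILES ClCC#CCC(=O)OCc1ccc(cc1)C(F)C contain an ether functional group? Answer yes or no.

halogen on an sp³ carbon → alkyl halide.
C≡C triple bond → alkyne.
–C(=O)–O–C with C on the carbonyl side → ester.
para-disubstituted benzene ring → arene.
halogen on an sp³ carbon → alkyl halide.
In CH2COOCH2, the C–O–C oxygen is adjacent to a C=O, so it belongs to an ester, not an ether.
The groups actually present are: alkyl halide, alkyne, arene, ester.

no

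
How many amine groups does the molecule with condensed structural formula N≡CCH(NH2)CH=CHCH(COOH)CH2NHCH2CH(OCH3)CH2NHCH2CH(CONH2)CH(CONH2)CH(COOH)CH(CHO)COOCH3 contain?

Reading the structure from left to right:
  N≡C: N≡C–: carbon triple-bonded to nitrogen → nitrile.
  CH(NH2): –NH2 on an sp³ carbon with no adjacent C=O → amine.
  CH=CH: C=C double bond → alkene.
  CH(COOH): pendant –COOH: carbonyl C bonded to C and –OH → carboxylic acid.
  CH2NHCH2: C–N–C with sp³ carbons and no adjacent C=O → amine (secondary).
  CH(OCH3): pendant –OCH3: C–O–C with sp³ C, no adjacent C=O → ether.
  CH2NHCH2: C–N–C with sp³ carbons and no adjacent C=O → amine (secondary).
  CH(CONH2): pendant –CONH2: carbonyl C bonded to C and N → amide.
  CH(CONH2): pendant –CONH2: carbonyl C bonded to C and N → amide.
  CH(COOH): pendant –COOH: carbonyl C bonded to C and –OH → carboxylic acid.
  CH(CHO): pendant –CHO: carbonyl C bonded to C and H → aldehyde.
  COOCH3: –C(=O)OCH3: carbonyl C bonded to C and to –OCH3 → ester (not ketone + ether).
Amine appears at: CH(NH2), CH2NHCH2, CH2NHCH2 → 3.

3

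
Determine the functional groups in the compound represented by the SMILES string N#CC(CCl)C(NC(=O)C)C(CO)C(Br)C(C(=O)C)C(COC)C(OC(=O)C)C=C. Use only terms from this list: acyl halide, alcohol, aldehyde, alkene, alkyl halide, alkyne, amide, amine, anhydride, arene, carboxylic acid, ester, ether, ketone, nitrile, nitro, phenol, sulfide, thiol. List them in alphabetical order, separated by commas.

alcohol, alkene, alkyl halide, amide, ester, ether, ketone, nitrile

Taking each segment in turn:
  N≡C: N≡C–: carbon triple-bonded to nitrogen → nitrile.
  CH(CH2Cl): pendant –CH2X: halogen on sp³ carbon → alkyl halide.
  CH(NHCOCH3): pendant –NHC(=O)CH3: N bonded to a carbonyl → amide (not amine).
  CH(CH2OH): pendant –CH2OH on an sp³ backbone C → alcohol.
  CH(Br): halogen on an sp³ carbon → alkyl halide.
  CH(COCH3): pendant –COCH3: carbonyl C bonded to two carbons → ketone.
  CH(CH2OCH3): pendant –CH2OCH3: C–O–C linkage → ether.
  CH(OCOCH3): pendant –OC(=O)CH3: an acyloxy group → ester.
  CH=CH2: C=C double bond → alkene.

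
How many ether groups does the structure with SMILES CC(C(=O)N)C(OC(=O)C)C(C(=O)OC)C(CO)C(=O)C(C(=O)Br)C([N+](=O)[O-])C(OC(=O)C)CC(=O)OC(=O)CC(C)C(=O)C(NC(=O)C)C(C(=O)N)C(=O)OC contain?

Taking each segment in turn:
  CH(CONH2): pendant –CONH2: carbonyl C bonded to C and N → amide.
  CH(OCOCH3): pendant –OC(=O)CH3: an acyloxy group → ester.
  CH(COOCH3): pendant –COOCH3: carbonyl C bonded to C and –OCH3 → ester.
  CH(CH2OH): pendant –CH2OH on an sp³ backbone C → alcohol.
  CO: –C(=O)– with carbon on both sides → ketone.
  CH(COBr): pendant –C(=O)X: carbonyl C bonded to C and halogen → acyl halide.
  CH(NO2): –NO2 on an sp³ carbon → nitro (the N=O is not a carbonyl).
  CH(OCOCH3): pendant –OC(=O)CH3: an acyloxy group → ester.
  CH2CO-O-COCH2: two acyl groups sharing one oxygen, –C(=O)–O–C(=O)– → anhydride.
  CO: –C(=O)– with carbon on both sides → ketone.
  CH(NHCOCH3): pendant –NHC(=O)CH3: N bonded to a carbonyl → amide (not amine).
  CH(CONH2): pendant –CONH2: carbonyl C bonded to C and N → amide.
  COOCH3: –C(=O)OCH3: carbonyl C bonded to C and to –OCH3 → ester (not ketone + ether).
No segment is a ether: CH(OCOCH3) is ester, not ether; CH(COOCH3) is ester, not ether; CH(CH2OH) is alcohol, not ether. → 0.

0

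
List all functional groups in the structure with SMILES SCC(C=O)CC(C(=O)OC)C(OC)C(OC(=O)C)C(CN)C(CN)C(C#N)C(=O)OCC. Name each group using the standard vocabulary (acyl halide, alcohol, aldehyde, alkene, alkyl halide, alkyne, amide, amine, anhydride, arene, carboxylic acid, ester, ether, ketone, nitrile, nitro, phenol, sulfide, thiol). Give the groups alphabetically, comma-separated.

aldehyde, amine, ester, ether, nitrile, thiol

Reading the structure from left to right:
  HSCH2: –SH on an sp³ carbon → thiol.
  CH(CHO): pendant –CHO: carbonyl C bonded to C and H → aldehyde.
  CH(COOCH3): pendant –COOCH3: carbonyl C bonded to C and –OCH3 → ester.
  CH(OCH3): pendant –OCH3: C–O–C with sp³ C, no adjacent C=O → ether.
  CH(OCOCH3): pendant –OC(=O)CH3: an acyloxy group → ester.
  CH(CH2NH2): pendant –CH2NH2: N on sp³ C, no adjacent C=O → amine.
  CH(CH2NH2): pendant –CH2NH2: N on sp³ C, no adjacent C=O → amine.
  CH(CN): pendant –C≡N: nitrile.
  COOCH2CH3: –C(=O)OCH2CH3: carbonyl C bonded to C and to –OEt → ester.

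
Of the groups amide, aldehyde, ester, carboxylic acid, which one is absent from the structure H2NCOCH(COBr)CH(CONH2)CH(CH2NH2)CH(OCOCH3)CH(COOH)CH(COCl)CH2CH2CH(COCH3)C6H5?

aldehyde

ester: present (CH(OCOCH3) — pendant –OC(=O)CH3: an acyloxy group → ester).
amide: present (H2NCO — –C(=O)NH2: carbonyl C bonded to C and to N → amide (the N is not a separate amine)).
carboxylic acid: present (CH(COOH) — pendant –COOH: carbonyl C bonded to C and –OH → carboxylic acid).
aldehyde: absent. In CH(COCH3), the carbonyl carbon is bonded to two carbons, so it is a ketone, not an aldehyde. In CH(COOH), the carbonyl carbon bears –OH, not –H, so it is a carboxylic acid.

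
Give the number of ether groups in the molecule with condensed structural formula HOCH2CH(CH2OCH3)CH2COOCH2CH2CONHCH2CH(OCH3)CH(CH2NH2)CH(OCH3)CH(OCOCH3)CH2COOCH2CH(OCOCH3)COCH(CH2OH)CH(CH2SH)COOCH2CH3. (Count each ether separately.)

3

Reading the structure from left to right:
  HOCH2: HO– on an sp³ carbon → alcohol.
  CH(CH2OCH3): pendant –CH2OCH3: C–O–C linkage → ether.
  CH2COOCH2: –C(=O)–O–C with C on the carbonyl side → ester.
  CH2CONHCH2: –C(=O)–N– linkage → amide (the N is not an amine).
  CH(OCH3): pendant –OCH3: C–O–C with sp³ C, no adjacent C=O → ether.
  CH(CH2NH2): pendant –CH2NH2: N on sp³ C, no adjacent C=O → amine.
  CH(OCH3): pendant –OCH3: C–O–C with sp³ C, no adjacent C=O → ether.
  CH(OCOCH3): pendant –OC(=O)CH3: an acyloxy group → ester.
  CH2COOCH2: –C(=O)–O–C with C on the carbonyl side → ester.
  CH(OCOCH3): pendant –OC(=O)CH3: an acyloxy group → ester.
  CO: –C(=O)– with carbon on both sides → ketone.
  CH(CH2OH): pendant –CH2OH on an sp³ backbone C → alcohol.
  CH(CH2SH): pendant –CH2SH → thiol.
  COOCH2CH3: –C(=O)OCH2CH3: carbonyl C bonded to C and to –OEt → ester.
Ether appears at: CH(CH2OCH3), CH(OCH3), CH(OCH3) → 3.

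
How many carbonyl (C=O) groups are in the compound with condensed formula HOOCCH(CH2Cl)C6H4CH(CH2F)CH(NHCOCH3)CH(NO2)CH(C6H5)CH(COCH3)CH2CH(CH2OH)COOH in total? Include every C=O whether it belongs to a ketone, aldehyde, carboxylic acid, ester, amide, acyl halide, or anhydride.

HOOC: carboxylic acid, 1 C=O (running total 1).
CH(NHCOCH3): amide, 1 C=O (running total 2).
CH(COCH3): ketone, 1 C=O (running total 3).
COOH: carboxylic acid, 1 C=O (running total 4).

4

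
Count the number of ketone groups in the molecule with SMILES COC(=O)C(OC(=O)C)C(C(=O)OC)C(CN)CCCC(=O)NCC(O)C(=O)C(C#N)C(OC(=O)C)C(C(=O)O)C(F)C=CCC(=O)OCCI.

1

Taking each segment in turn:
  CH3OOC: CH3O–C(=O)–: carbonyl C bonded to C and to –OCH3 → ester (not ketone + ether).
  CH(OCOCH3): pendant –OC(=O)CH3: an acyloxy group → ester.
  CH(COOCH3): pendant –COOCH3: carbonyl C bonded to C and –OCH3 → ester.
  CH(CH2NH2): pendant –CH2NH2: N on sp³ C, no adjacent C=O → amine.
  CH2CONHCH2: –C(=O)–N– linkage → amide (the N is not an amine).
  CH(OH): –OH on an sp³ carbon → alcohol (secondary).
  CO: –C(=O)– with carbon on both sides → ketone.
  CH(CN): pendant –C≡N: nitrile.
  CH(OCOCH3): pendant –OC(=O)CH3: an acyloxy group → ester.
  CH(COOH): pendant –COOH: carbonyl C bonded to C and –OH → carboxylic acid.
  CH(F): halogen on an sp³ carbon → alkyl halide.
  CH=CH: C=C double bond → alkene.
  CH2COOCH2: –C(=O)–O–C with C on the carbonyl side → ester.
  CH2I: halogen on an sp³ carbon → alkyl halide.
Ketone appears at: CO → 1.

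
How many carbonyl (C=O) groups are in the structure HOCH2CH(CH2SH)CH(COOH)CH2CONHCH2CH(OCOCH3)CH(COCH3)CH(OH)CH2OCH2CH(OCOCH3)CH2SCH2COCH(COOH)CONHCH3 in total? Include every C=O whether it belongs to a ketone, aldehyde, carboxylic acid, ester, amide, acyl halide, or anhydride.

CH(COOH): carboxylic acid, 1 C=O (running total 1).
CH2CONHCH2: amide, 1 C=O (running total 2).
CH(OCOCH3): ester, 1 C=O (running total 3).
CH(COCH3): ketone, 1 C=O (running total 4).
CH(OCOCH3): ester, 1 C=O (running total 5).
CO: ketone, 1 C=O (running total 6).
CH(COOH): carboxylic acid, 1 C=O (running total 7).
CONHCH3: amide, 1 C=O (running total 8).

8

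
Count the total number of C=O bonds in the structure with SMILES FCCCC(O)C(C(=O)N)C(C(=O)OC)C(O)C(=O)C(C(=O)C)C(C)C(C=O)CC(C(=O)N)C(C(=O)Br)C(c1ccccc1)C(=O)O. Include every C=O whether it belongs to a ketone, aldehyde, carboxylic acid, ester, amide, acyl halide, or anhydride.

CH(CONH2): amide, 1 C=O (running total 1).
CH(COOCH3): ester, 1 C=O (running total 2).
CO: ketone, 1 C=O (running total 3).
CH(COCH3): ketone, 1 C=O (running total 4).
CH(CHO): aldehyde, 1 C=O (running total 5).
CH(CONH2): amide, 1 C=O (running total 6).
CH(COBr): acyl halide, 1 C=O (running total 7).
COOH: carboxylic acid, 1 C=O (running total 8).

8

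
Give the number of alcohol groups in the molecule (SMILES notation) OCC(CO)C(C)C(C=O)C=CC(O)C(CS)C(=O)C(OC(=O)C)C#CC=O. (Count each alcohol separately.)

3

Taking each segment in turn:
  HOCH2: HO– on an sp³ carbon → alcohol.
  CH(CH2OH): pendant –CH2OH on an sp³ backbone C → alcohol.
  CH(CHO): pendant –CHO: carbonyl C bonded to C and H → aldehyde.
  CH=CH: C=C double bond → alkene.
  CH(OH): –OH on an sp³ carbon → alcohol (secondary).
  CH(CH2SH): pendant –CH2SH → thiol.
  CO: –C(=O)– with carbon on both sides → ketone.
  CH(OCOCH3): pendant –OC(=O)CH3: an acyloxy group → ester.
  C≡C: C≡C triple bond → alkyne.
  CHO: terminal –CHO: carbonyl C bonded to H and C → aldehyde.
Alcohol appears at: HOCH2, CH(CH2OH), CH(OH) → 3.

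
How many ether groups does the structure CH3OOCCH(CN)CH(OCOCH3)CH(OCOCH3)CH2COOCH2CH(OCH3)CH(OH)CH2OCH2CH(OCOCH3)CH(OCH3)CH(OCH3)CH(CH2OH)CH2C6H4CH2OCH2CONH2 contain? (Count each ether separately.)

Reading the structure from left to right:
  CH3OOC: CH3O–C(=O)–: carbonyl C bonded to C and to –OCH3 → ester (not ketone + ether).
  CH(CN): pendant –C≡N: nitrile.
  CH(OCOCH3): pendant –OC(=O)CH3: an acyloxy group → ester.
  CH(OCOCH3): pendant –OC(=O)CH3: an acyloxy group → ester.
  CH2COOCH2: –C(=O)–O–C with C on the carbonyl side → ester.
  CH(OCH3): pendant –OCH3: C–O–C with sp³ C, no adjacent C=O → ether.
  CH(OH): –OH on an sp³ carbon → alcohol (secondary).
  CH2OCH2: C–O–C with sp³ carbons on both sides and no adjacent C=O → ether.
  CH(OCOCH3): pendant –OC(=O)CH3: an acyloxy group → ester.
  CH(OCH3): pendant –OCH3: C–O–C with sp³ C, no adjacent C=O → ether.
  CH(OCH3): pendant –OCH3: C–O–C with sp³ C, no adjacent C=O → ether.
  CH(CH2OH): pendant –CH2OH on an sp³ backbone C → alcohol.
  C6H4: para-disubstituted benzene ring → arene.
  CH2OCH2: C–O–C with sp³ carbons on both sides and no adjacent C=O → ether.
  CONH2: –C(=O)NH2: carbonyl C bonded to C and to N → amide (the N is not a separate amine).
Ether appears at: CH(OCH3), CH2OCH2, CH(OCH3), CH(OCH3), CH2OCH2 → 5.

5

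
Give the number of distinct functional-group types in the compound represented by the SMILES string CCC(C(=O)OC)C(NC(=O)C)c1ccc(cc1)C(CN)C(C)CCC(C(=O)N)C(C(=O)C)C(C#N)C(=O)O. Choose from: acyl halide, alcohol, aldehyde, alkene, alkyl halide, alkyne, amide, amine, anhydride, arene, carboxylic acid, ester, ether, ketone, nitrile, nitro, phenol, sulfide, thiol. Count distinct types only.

7

Working along the chain:
  CH(COOCH3): pendant –COOCH3: carbonyl C bonded to C and –OCH3 → ester.
  CH(NHCOCH3): pendant –NHC(=O)CH3: N bonded to a carbonyl → amide (not amine).
  C6H4: para-disubstituted benzene ring → arene.
  CH(CH2NH2): pendant –CH2NH2: N on sp³ C, no adjacent C=O → amine.
  CH(CONH2): pendant –CONH2: carbonyl C bonded to C and N → amide.
  CH(COCH3): pendant –COCH3: carbonyl C bonded to two carbons → ketone.
  CH(CN): pendant –C≡N: nitrile.
  COOH: –COOH: carbonyl C bonded to –OH and C → carboxylic acid (the –OH is not a separate alcohol).
Distinct types present: amide, amine, arene, carboxylic acid, ester, ketone, nitrile.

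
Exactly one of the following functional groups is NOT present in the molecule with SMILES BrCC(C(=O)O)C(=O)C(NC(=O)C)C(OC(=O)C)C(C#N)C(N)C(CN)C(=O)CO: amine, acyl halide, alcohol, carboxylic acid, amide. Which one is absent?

acyl halide

carboxylic acid: present (CH(COOH) — pendant –COOH: carbonyl C bonded to C and –OH → carboxylic acid).
amide: present (CH(NHCOCH3) — pendant –NHC(=O)CH3: N bonded to a carbonyl → amide (not amine)).
amine: present (CH(NH2) — –NH2 on an sp³ carbon with no adjacent C=O → amine).
alcohol: present (CH2OH — –OH on an sp³ carbon → alcohol).
acyl halide: no segment matches this pattern.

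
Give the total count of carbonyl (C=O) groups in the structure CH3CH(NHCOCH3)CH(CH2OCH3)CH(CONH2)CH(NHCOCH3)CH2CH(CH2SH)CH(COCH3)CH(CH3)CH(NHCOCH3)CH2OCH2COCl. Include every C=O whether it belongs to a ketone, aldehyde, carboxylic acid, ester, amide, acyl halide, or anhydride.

6

CH(NHCOCH3): amide, 1 C=O (running total 1).
CH(CONH2): amide, 1 C=O (running total 2).
CH(NHCOCH3): amide, 1 C=O (running total 3).
CH(COCH3): ketone, 1 C=O (running total 4).
CH(NHCOCH3): amide, 1 C=O (running total 5).
COCl: acyl halide, 1 C=O (running total 6).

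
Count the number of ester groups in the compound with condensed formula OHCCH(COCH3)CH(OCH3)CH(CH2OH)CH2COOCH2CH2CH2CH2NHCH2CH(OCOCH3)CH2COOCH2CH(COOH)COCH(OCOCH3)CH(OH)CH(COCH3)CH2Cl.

4

Reading the structure from left to right:
  OHC: terminal –CHO: carbonyl C bonded to H and C → aldehyde.
  CH(COCH3): pendant –COCH3: carbonyl C bonded to two carbons → ketone.
  CH(OCH3): pendant –OCH3: C–O–C with sp³ C, no adjacent C=O → ether.
  CH(CH2OH): pendant –CH2OH on an sp³ backbone C → alcohol.
  CH2COOCH2: –C(=O)–O–C with C on the carbonyl side → ester.
  CH2NHCH2: C–N–C with sp³ carbons and no adjacent C=O → amine (secondary).
  CH(OCOCH3): pendant –OC(=O)CH3: an acyloxy group → ester.
  CH2COOCH2: –C(=O)–O–C with C on the carbonyl side → ester.
  CH(COOH): pendant –COOH: carbonyl C bonded to C and –OH → carboxylic acid.
  CO: –C(=O)– with carbon on both sides → ketone.
  CH(OCOCH3): pendant –OC(=O)CH3: an acyloxy group → ester.
  CH(OH): –OH on an sp³ carbon → alcohol (secondary).
  CH(COCH3): pendant –COCH3: carbonyl C bonded to two carbons → ketone.
  CH2Cl: halogen on an sp³ carbon → alkyl halide.
Ester appears at: CH2COOCH2, CH(OCOCH3), CH2COOCH2, CH(OCOCH3) → 4.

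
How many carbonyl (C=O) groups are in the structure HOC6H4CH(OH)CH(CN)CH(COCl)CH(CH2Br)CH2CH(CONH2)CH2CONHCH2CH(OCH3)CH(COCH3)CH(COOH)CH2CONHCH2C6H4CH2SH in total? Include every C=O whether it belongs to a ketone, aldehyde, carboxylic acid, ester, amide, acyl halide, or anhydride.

CH(COCl): acyl halide, 1 C=O (running total 1).
CH(CONH2): amide, 1 C=O (running total 2).
CH2CONHCH2: amide, 1 C=O (running total 3).
CH(COCH3): ketone, 1 C=O (running total 4).
CH(COOH): carboxylic acid, 1 C=O (running total 5).
CH2CONHCH2: amide, 1 C=O (running total 6).

6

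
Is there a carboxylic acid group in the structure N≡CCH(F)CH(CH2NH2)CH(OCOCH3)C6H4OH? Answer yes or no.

Working along the chain:
  N≡C: N≡C–: carbon triple-bonded to nitrogen → nitrile.
  CH(F): halogen on an sp³ carbon → alkyl halide.
  CH(CH2NH2): pendant –CH2NH2: N on sp³ C, no adjacent C=O → amine.
  CH(OCOCH3): pendant –OC(=O)CH3: an acyloxy group → ester.
  C6H4OH: –OH attached directly to an aromatic ring → phenol (not alcohol); the ring itself is an arene.
In CH(OCOCH3), the acyl oxygen is bonded to carbon (–O–C), not to H, so this is an ester.
The groups actually present are: alkyl halide, amine, arene, ester, nitrile, phenol.

no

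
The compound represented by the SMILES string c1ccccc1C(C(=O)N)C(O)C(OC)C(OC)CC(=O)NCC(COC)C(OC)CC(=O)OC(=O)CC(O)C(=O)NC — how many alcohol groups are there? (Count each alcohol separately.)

Reading the structure from left to right:
  C6H5: C6H5– phenyl ring → arene.
  CH(CONH2): pendant –CONH2: carbonyl C bonded to C and N → amide.
  CH(OH): –OH on an sp³ carbon → alcohol (secondary).
  CH(OCH3): pendant –OCH3: C–O–C with sp³ C, no adjacent C=O → ether.
  CH(OCH3): pendant –OCH3: C–O–C with sp³ C, no adjacent C=O → ether.
  CH2CONHCH2: –C(=O)–N– linkage → amide (the N is not an amine).
  CH(CH2OCH3): pendant –CH2OCH3: C–O–C linkage → ether.
  CH(OCH3): pendant –OCH3: C–O–C with sp³ C, no adjacent C=O → ether.
  CH2CO-O-COCH2: two acyl groups sharing one oxygen, –C(=O)–O–C(=O)– → anhydride.
  CH(OH): –OH on an sp³ carbon → alcohol (secondary).
  CONHCH3: –C(=O)NHCH3: carbonyl C bonded to C and to N → amide (the N is not an amine).
Alcohol appears at: CH(OH), CH(OH) → 2.

2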